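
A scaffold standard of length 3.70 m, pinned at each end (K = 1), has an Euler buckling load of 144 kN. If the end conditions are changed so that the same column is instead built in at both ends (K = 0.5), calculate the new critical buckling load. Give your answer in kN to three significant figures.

P_cr ≈ 576 kN

P_cr ∝ 1/K², so P_cr,new = P_cr,old × (K_old/K_new)² = 144 × (1/0.5)²
= 144 × 4.000 = 576 kN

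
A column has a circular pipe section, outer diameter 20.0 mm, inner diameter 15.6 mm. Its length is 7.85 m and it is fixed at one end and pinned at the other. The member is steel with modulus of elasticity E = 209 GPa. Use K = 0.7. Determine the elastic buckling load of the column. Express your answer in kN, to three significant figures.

P_cr ≈ 0.338 kN

d_o = 20.0 mm, d_i = 15.6 mm
I = π(d_o⁴ − d_i⁴)/64 = π(20.0⁴ − 15.60⁴)/64 = 4.947×10^3 mm⁴
I = 4.947×10^3 mm⁴ = 4.947×10^-9 m⁴
Effective length L_e = K·L = 0.7 × 7.85 = 5.495 m
P_cr = π²EI / L_e² = π² × 209×10⁹ × 4.947×10^-9 / 5.495² = 337.9 N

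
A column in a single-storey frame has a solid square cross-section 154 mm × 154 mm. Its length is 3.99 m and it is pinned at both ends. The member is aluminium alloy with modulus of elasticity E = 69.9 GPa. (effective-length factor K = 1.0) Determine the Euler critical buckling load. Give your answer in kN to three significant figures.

I = a⁴/12 = 154⁴/12 = 4.687×10^7 mm⁴
I = 4.687×10^7 mm⁴ = 4.687×10^-5 m⁴
Effective length L_e = K·L = 1 × 3.99 = 3.990 m
P_cr = π²EI / L_e² = π² × 69.9×10⁹ × 4.687×10^-5 / 3.990² = 2.031×10^6 N

P_cr ≈ 2030 kN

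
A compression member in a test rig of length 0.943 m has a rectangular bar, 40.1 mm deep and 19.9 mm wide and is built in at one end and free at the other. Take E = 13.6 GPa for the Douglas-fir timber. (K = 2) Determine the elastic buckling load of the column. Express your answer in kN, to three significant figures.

Buckling occurs about the weak axis: I_min = h·b³/12 with b = 19.9 mm (the shorter side).
I_min = 40.1×19.9³/12 = 2.633×10^4 mm⁴
I = 2.633×10^4 mm⁴ = 2.633×10^-8 m⁴
Effective length L_e = K·L = 2 × 0.943 = 1.886 m
P_cr = π²EI / L_e² = π² × 13.6×10⁹ × 2.633×10^-8 / 1.886² = 993.8 N

P_cr ≈ 0.994 kN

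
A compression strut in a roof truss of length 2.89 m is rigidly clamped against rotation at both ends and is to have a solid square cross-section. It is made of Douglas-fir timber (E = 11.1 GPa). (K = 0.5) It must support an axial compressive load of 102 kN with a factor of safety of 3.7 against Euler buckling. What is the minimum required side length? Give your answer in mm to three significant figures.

Required P_cr = n·P = 3.7 × 102 = 377.4 kN
L_e = K·L = 0.5 × 2.89 = 1.445 m
Required I = P_cr·L_e²/(π²E) = 3.774×10^5 × 1.445² / (π² × 1.11×10^10) = 7.193×10^-6 m⁴
I_req = 7.193×10^6 mm⁴
Solid square: I = a⁴/12  ⇒  a = (12I)^(1/4) = (12×7.193×10^6)^(1/4) = 96.4 mm

a ≈ 96.4 mm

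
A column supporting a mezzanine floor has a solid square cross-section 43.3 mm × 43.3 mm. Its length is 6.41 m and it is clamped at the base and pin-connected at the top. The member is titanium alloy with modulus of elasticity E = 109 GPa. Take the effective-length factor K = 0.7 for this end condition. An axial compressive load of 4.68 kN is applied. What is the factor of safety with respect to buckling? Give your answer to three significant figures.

I = a⁴/12 = 43.3⁴/12 = 2.929×10^5 mm⁴
I = 2.929×10^5 mm⁴ = 2.929×10^-7 m⁴
Effective length L_e = K·L = 0.7 × 6.41 = 4.487 m
P_cr = π²EI / L_e² = π² × 109×10⁹ × 2.929×10^-7 / 4.487² = 1.565×10^4 N
Factor of safety n = P_cr / P = 15.653 / 4.68 = 3.34

n ≈ 3.34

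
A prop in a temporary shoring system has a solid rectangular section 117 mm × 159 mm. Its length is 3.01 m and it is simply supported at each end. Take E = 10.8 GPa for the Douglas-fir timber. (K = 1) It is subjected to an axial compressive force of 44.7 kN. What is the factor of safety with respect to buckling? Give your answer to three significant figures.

n ≈ 5.59

Buckling occurs about the weak axis: I_min = h·b³/12 with b = 117 mm (the shorter side).
I_min = 159×117³/12 = 2.122×10^7 mm⁴
I = 2.122×10^7 mm⁴ = 2.122×10^-5 m⁴
Effective length L_e = K·L = 1 × 3.01 = 3.010 m
P_cr = π²EI / L_e² = π² × 10.8×10⁹ × 2.122×10^-5 / 3.010² = 2.497×10^5 N
Factor of safety n = P_cr / P = 249.67 / 44.7 = 5.59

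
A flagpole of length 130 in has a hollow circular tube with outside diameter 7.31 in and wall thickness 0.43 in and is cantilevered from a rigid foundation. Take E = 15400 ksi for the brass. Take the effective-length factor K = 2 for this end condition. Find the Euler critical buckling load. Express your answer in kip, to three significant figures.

Inner diameter d_i = 7.31 − 2×0.43 = 6.450 in
I = π(d_o⁴ − d_i⁴)/64 = π(7.31⁴ − 6.450⁴)/64 = 55.21 in⁴
Effective length L_e = K·L = 2 × 130 = 260.0 in
P_cr = π²EI / L_e² = π² × 15400×10³ × 55.21 / 260.0² = 1.241×10^5 lb

P_cr ≈ 124 kip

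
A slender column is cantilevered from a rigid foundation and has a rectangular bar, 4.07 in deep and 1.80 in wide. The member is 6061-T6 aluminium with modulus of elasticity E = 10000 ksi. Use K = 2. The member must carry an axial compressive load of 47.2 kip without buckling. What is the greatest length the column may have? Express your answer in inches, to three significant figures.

L_max ≈ 32.2 in

Buckling occurs about the weak axis: I_min = h·b³/12 with b = 1.80 in (the shorter side).
I_min = 4.07×1.80³/12 = 1.978 in⁴
At the buckling limit P_cr = P = 4.720×10^4 lb
From P_cr = π²EI/(K·L)²:  L = (1/K)·√(π²EI/P_cr) = (1/2)·√(π²×1.00×10^7×1.978/4.720×10^4)
L = 32.2 in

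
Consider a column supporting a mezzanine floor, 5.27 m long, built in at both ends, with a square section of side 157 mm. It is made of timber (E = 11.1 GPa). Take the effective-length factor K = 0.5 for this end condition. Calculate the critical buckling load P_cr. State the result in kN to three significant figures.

I = a⁴/12 = 157⁴/12 = 5.063×10^7 mm⁴
I = 5.063×10^7 mm⁴ = 5.063×10^-5 m⁴
Effective length L_e = K·L = 0.5 × 5.27 = 2.635 m
P_cr = π²EI / L_e² = π² × 11.1×10⁹ × 5.063×10^-5 / 2.635² = 7.989×10^5 N

P_cr ≈ 799 kN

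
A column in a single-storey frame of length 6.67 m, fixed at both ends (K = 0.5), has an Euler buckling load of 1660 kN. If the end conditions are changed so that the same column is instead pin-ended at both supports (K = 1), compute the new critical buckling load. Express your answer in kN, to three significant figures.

P_cr ≈ 415 kN

P_cr ∝ 1/K², so P_cr,new = P_cr,old × (K_old/K_new)² = 1660 × (0.5/1)²
= 1660 × 0.2500 = 415 kN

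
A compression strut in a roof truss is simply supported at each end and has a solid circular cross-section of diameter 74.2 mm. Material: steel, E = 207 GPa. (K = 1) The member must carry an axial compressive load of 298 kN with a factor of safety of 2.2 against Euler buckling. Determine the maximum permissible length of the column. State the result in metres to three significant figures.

L_max ≈ 2.15 m

I = πd⁴/64 = π×74.2⁴/64 = 1.488×10^6 mm⁴
I = 1.488×10^-6 m⁴
Required critical load P_cr = n·P = 2.2 × 298 = 655.6 kN = 6.556×10^5 N
From P_cr = π²EI/(K·L)²:  L = (1/K)·√(π²EI/P_cr) = (1/1)·√(π²×2.07×10^11×1.488×10^-6/6.556×10^5)
L = 2.15 m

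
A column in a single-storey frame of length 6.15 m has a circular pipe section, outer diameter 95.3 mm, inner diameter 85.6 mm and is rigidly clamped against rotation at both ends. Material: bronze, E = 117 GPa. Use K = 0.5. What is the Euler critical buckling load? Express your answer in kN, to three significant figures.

P_cr ≈ 173 kN

d_o = 95.3 mm, d_i = 85.6 mm
I = π(d_o⁴ − d_i⁴)/64 = π(95.3⁴ − 85.60⁴)/64 = 1.413×10^6 mm⁴
I = 1.413×10^6 mm⁴ = 1.413×10^-6 m⁴
Effective length L_e = K·L = 0.5 × 6.15 = 3.075 m
P_cr = π²EI / L_e² = π² × 117×10⁹ × 1.413×10^-6 / 3.075² = 1.726×10^5 N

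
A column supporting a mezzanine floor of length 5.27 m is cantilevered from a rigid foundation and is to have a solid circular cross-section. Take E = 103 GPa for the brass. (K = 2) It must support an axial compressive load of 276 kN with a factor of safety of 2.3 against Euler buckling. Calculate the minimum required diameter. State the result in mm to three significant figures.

d ≈ 194 mm

Required P_cr = n·P = 2.3 × 276 = 634.8 kN
L_e = K·L = 2 × 5.27 = 10.54 m
Required I = P_cr·L_e²/(π²E) = 6.348×10^5 × 10.54² / (π² × 1.03×10^11) = 6.937×10^-5 m⁴
I_req = 6.937×10^7 mm⁴
Solid circle: I = πd⁴/64  ⇒  d = (64I/π)^(1/4) = (64×6.937×10^7/π)^(1/4) = 194 mm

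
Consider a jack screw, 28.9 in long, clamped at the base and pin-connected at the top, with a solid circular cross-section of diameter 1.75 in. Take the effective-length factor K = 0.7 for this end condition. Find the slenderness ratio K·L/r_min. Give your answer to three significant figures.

I = πd⁴/64 = π×1.75⁴/64 = 0.4604 in⁴
A = 2.405 in²;  r_min = √(I/A) = √(0.4604/2.405) = 0.4375 in
L_e = K·L = 0.7 × 28.9 = 20.23 in
λ = L_e / r_min = 20.230 / 0.4375 = 46.2

λ ≈ 46.2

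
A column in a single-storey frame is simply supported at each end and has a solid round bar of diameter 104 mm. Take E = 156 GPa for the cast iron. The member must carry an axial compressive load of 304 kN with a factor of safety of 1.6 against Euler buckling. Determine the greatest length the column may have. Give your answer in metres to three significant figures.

L_max ≈ 4.26 m

I = πd⁴/64 = π×104⁴/64 = 5.743×10^6 mm⁴
I = 5.743×10^-6 m⁴
Required critical load P_cr = n·P = 1.6 × 304 = 486.4 kN = 4.864×10^5 N
From P_cr = π²EI/(K·L)²:  L = (1/K)·√(π²EI/P_cr) = (1/1)·√(π²×1.56×10^11×5.743×10^-6/4.864×10^5)
L = 4.26 m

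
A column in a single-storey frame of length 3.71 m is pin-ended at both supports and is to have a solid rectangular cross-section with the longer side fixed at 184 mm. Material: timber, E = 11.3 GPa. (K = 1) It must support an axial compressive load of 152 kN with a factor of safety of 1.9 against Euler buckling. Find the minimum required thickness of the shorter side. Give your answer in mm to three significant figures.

b ≈ 132 mm

Required P_cr = n·P = 1.9 × 152 = 288.8 kN
L_e = K·L = 1 × 3.71 = 3.710 m
Required I = P_cr·L_e²/(π²E) = 2.888×10^5 × 3.710² / (π² × 1.13×10^10) = 3.564×10^-5 m⁴
I_req = 3.564×10^7 mm⁴
Rectangle, weak axis: I_min = h·b³/12 with h = 184 mm fixed  ⇒  b = (12I/h)^(1/3) = 132 mm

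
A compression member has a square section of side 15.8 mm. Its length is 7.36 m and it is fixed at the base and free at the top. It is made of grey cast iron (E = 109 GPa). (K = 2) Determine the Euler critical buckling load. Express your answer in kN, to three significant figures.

P_cr ≈ 0.0258 kN

I = a⁴/12 = 15.8⁴/12 = 5.193×10^3 mm⁴
I = 5.193×10^3 mm⁴ = 5.193×10^-9 m⁴
Effective length L_e = K·L = 2 × 7.36 = 14.72 m
P_cr = π²EI / L_e² = π² × 109×10⁹ × 5.193×10^-9 / 14.72² = 25.78 N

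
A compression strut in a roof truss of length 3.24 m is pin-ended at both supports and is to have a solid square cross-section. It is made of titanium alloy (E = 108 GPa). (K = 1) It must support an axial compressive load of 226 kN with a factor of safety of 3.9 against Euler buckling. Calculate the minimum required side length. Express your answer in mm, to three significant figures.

a ≈ 101 mm

Required P_cr = n·P = 3.9 × 226 = 881.4 kN
L_e = K·L = 1 × 3.24 = 3.240 m
Required I = P_cr·L_e²/(π²E) = 8.814×10^5 × 3.240² / (π² × 1.08×10^11) = 8.680×10^-6 m⁴
I_req = 8.680×10^6 mm⁴
Solid square: I = a⁴/12  ⇒  a = (12I)^(1/4) = (12×8.680×10^6)^(1/4) = 101 mm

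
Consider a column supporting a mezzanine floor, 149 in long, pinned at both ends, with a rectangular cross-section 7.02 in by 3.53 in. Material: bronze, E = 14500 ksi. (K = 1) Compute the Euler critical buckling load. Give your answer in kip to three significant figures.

Buckling occurs about the weak axis: I_min = h·b³/12 with b = 3.53 in (the shorter side).
I_min = 7.02×3.53³/12 = 25.73 in⁴
Effective length L_e = K·L = 1 × 149 = 149.0 in
P_cr = π²EI / L_e² = π² × 14500×10³ × 25.73 / 149.0² = 1.659×10^5 lb

P_cr ≈ 166 kip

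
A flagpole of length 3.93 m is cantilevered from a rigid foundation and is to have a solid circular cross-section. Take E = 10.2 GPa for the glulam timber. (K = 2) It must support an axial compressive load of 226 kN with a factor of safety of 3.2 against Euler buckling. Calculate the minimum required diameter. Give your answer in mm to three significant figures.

Required P_cr = n·P = 3.2 × 226 = 723.2 kN
L_e = K·L = 2 × 3.93 = 7.860 m
Required I = P_cr·L_e²/(π²E) = 7.232×10^5 × 7.860² / (π² × 1.02×10^10) = 4.438×10^-4 m⁴
I_req = 4.438×10^8 mm⁴
Solid circle: I = πd⁴/64  ⇒  d = (64I/π)^(1/4) = (64×4.438×10^8/π)^(1/4) = 308 mm

d ≈ 308 mm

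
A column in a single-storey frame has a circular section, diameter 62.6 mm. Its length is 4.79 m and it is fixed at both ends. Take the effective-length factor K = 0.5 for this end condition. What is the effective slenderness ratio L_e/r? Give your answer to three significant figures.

λ ≈ 153

For a solid circle r = d/4 = 62.6/4 = 15.65 mm
L_e = K·L = 0.5 × 4.79 m = 2.395 m = 2395.0 mm
λ = L_e / r_min = 2395.0 / 15.65 = 153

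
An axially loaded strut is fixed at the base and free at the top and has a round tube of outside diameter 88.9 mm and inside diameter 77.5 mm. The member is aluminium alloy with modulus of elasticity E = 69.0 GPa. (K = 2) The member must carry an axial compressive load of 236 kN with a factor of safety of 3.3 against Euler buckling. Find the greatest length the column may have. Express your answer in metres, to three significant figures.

d_o = 88.9 mm, d_i = 77.5 mm
I = π(d_o⁴ − d_i⁴)/64 = π(88.9⁴ − 77.50⁴)/64 = 1.295×10^6 mm⁴
I = 1.295×10^-6 m⁴
Required critical load P_cr = n·P = 3.3 × 236 = 778.8 kN = 7.788×10^5 N
From P_cr = π²EI/(K·L)²:  L = (1/K)·√(π²EI/P_cr) = (1/2)·√(π²×6.90×10^10×1.295×10^-6/7.788×10^5)
L = 0.532 m

L_max ≈ 0.532 m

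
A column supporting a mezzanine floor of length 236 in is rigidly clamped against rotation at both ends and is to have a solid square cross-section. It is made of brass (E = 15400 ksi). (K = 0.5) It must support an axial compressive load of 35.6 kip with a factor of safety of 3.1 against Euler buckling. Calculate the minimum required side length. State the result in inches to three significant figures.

Required P_cr = n·P = 3.1 × 35.6 = 110.4 kip
L_e = K·L = 0.5 × 236 = 118.0 in
Required I = P_cr·L_e²/(π²E) = 1.104×10^5 × 118.0² / (π² × 1.54×10^7) = 10.11 in⁴
Solid square: I = a⁴/12  ⇒  a = (12I)^(1/4) = (12×10.11)^(1/4) = 3.32 in

a ≈ 3.32 in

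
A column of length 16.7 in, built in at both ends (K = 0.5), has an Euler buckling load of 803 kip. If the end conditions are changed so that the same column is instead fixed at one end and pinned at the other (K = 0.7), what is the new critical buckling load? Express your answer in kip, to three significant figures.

P_cr ∝ 1/K², so P_cr,new = P_cr,old × (K_old/K_new)² = 803 × (0.5/0.7)²
= 803 × 0.5102 = 410 kip

P_cr ≈ 410 kip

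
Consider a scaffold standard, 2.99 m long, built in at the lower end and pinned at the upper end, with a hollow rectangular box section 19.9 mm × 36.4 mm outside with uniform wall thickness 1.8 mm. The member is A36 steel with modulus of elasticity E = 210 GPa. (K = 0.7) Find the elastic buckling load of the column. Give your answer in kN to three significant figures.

Inner dimensions: h_i = 36.4 − 2×1.8 = 32.80 mm, b_i = 19.9 − 2×1.8 = 16.30 mm
Weak-axis I_min = (h_o·b_o³ − h_i·b_i³)/12 with b_o = 19.9, b_i = 16.30 mm (shorter outer/inner sides).
I_min = (36.4×19.9³ − 32.80×16.30³)/12 = 1.207×10^4 mm⁴
I = 1.207×10^4 mm⁴ = 1.207×10^-8 m⁴
Effective length L_e = K·L = 0.7 × 2.99 = 2.093 m
P_cr = π²EI / L_e² = π² × 210×10⁹ × 1.207×10^-8 / 2.093² = 5.709×10^3 N

P_cr ≈ 5.71 kN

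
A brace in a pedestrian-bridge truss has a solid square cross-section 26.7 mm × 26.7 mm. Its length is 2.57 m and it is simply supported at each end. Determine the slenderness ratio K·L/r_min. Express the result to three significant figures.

λ ≈ 333

For a square r = a/√12 = 26.7/√12 = 7.708 mm
L_e = K·L = 1 × 2.57 m = 2.570 m = 2570.0 mm
λ = L_e / r_min = 2570.0 / 7.708 = 333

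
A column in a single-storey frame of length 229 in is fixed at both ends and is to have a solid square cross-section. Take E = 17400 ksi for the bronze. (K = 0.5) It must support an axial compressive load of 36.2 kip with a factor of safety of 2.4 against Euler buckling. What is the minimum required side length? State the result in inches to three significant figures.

Required P_cr = n·P = 2.4 × 36.2 = 86.88 kip
L_e = K·L = 0.5 × 229 = 114.5 in
Required I = P_cr·L_e²/(π²E) = 8.688×10^4 × 114.5² / (π² × 1.74×10^7) = 6.633 in⁴
Solid square: I = a⁴/12  ⇒  a = (12I)^(1/4) = (12×6.633)^(1/4) = 2.99 in

a ≈ 2.99 in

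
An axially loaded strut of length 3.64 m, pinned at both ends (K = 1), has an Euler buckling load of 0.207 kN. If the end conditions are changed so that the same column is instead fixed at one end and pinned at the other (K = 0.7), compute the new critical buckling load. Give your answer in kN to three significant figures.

P_cr ∝ 1/K², so P_cr,new = P_cr,old × (K_old/K_new)² = 0.207 × (1/0.7)²
= 0.207 × 2.041 = 0.422 kN

P_cr ≈ 0.422 kN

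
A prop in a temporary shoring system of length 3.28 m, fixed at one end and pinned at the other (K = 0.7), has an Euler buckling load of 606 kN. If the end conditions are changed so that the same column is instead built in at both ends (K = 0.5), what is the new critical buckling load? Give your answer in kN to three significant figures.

P_cr ≈ 1190 kN

P_cr ∝ 1/K², so P_cr,new = P_cr,old × (K_old/K_new)² = 606 × (0.7/0.5)²
= 606 × 1.960 = 1190 kN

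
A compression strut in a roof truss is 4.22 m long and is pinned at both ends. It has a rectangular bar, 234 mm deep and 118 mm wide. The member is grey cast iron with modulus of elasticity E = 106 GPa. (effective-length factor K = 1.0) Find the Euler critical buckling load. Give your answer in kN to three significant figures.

Buckling occurs about the weak axis: I_min = h·b³/12 with b = 118 mm (the shorter side).
I_min = 234×118³/12 = 3.204×10^7 mm⁴
I = 3.204×10^7 mm⁴ = 3.204×10^-5 m⁴
Effective length L_e = K·L = 1 × 4.22 = 4.220 m
P_cr = π²EI / L_e² = π² × 106×10⁹ × 3.204×10^-5 / 4.220² = 1.882×10^6 N

P_cr ≈ 1880 kN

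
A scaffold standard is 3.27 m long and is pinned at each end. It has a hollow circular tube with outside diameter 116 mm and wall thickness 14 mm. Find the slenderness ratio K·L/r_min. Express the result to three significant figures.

Inner diameter d_i = 116 − 2×14 = 88.00 mm
I = π(d_o⁴ − d_i⁴)/64 = π(116⁴ − 88.00⁴)/64 = 5.944×10^6 mm⁴
A = 4.486×10^3 mm²;  r_min = √(I/A) = √(5.944×10^6/4.486×10^3) = 36.40 mm
L_e = K·L = 1 × 3.27 m = 3.270 m = 3270.0 mm
λ = L_e / r_min = 3270.0 / 36.40 = 89.8

λ ≈ 89.8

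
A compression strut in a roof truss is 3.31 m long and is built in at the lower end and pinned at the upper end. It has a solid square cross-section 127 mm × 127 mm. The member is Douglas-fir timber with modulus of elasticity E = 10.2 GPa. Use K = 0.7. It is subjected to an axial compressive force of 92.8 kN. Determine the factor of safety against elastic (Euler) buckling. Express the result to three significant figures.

n ≈ 4.38

I = a⁴/12 = 127⁴/12 = 2.168×10^7 mm⁴
I = 2.168×10^7 mm⁴ = 2.168×10^-5 m⁴
Effective length L_e = K·L = 0.7 × 3.31 = 2.317 m
P_cr = π²EI / L_e² = π² × 10.2×10⁹ × 2.168×10^-5 / 2.317² = 4.065×10^5 N
Factor of safety n = P_cr / P = 406.52 / 92.8 = 4.38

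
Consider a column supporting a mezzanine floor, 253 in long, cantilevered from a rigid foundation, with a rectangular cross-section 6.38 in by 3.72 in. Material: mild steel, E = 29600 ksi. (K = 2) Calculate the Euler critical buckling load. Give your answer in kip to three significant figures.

P_cr ≈ 31.2 kip

Buckling occurs about the weak axis: I_min = h·b³/12 with b = 3.72 in (the shorter side).
I_min = 6.38×3.72³/12 = 27.37 in⁴
Effective length L_e = K·L = 2 × 253 = 506.0 in
P_cr = π²EI / L_e² = π² × 29600×10³ × 27.37 / 506.0² = 3.123×10^4 lb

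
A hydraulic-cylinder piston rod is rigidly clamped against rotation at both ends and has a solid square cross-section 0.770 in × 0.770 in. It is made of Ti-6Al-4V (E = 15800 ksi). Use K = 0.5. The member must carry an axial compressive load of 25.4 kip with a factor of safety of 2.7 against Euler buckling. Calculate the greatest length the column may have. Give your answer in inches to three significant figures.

L_max ≈ 16.3 in

I = a⁴/12 = 0.770⁴/12 = 2.929×10^-2 in⁴
Required critical load P_cr = n·P = 2.7 × 25.4 = 68.58 kip = 6.858×10^4 lb
From P_cr = π²EI/(K·L)²:  L = (1/K)·√(π²EI/P_cr) = (1/0.5)·√(π²×1.58×10^7×2.929×10^-2/6.858×10^4)
L = 16.3 in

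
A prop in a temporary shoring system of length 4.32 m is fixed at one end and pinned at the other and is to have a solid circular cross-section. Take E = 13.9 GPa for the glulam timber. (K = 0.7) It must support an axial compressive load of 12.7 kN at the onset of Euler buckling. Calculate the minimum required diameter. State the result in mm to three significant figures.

d ≈ 64.4 mm

L_e = K·L = 0.7 × 4.32 = 3.024 m
Required I = P_cr·L_e²/(π²E) = 1.270×10^4 × 3.024² / (π² × 1.39×10^10) = 8.466×10^-7 m⁴
I_req = 8.466×10^5 mm⁴
Solid circle: I = πd⁴/64  ⇒  d = (64I/π)^(1/4) = (64×8.466×10^5/π)^(1/4) = 64.4 mm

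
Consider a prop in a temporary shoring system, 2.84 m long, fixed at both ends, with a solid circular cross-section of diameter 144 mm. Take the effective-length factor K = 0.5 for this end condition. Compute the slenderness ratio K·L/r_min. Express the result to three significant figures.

λ ≈ 39.4

I = πd⁴/64 = π×144⁴/64 = 2.111×10^7 mm⁴
A = 1.629×10^4 mm²;  r_min = √(I/A) = √(2.111×10^7/1.629×10^4) = 36.00 mm
L_e = K·L = 0.5 × 2.84 m = 1.420 m = 1420.0 mm
λ = L_e / r_min = 1420.0 / 36.00 = 39.4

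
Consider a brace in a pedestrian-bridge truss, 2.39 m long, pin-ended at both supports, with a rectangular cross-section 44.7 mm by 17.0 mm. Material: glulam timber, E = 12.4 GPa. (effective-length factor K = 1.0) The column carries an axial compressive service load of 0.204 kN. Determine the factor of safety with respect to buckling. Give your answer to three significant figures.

Buckling occurs about the weak axis: I_min = h·b³/12 with b = 17.0 mm (the shorter side).
I_min = 44.7×17.0³/12 = 1.830×10^4 mm⁴
I = 1.830×10^4 mm⁴ = 1.830×10^-8 m⁴
Effective length L_e = K·L = 1 × 2.39 = 2.390 m
P_cr = π²EI / L_e² = π² × 12.4×10⁹ × 1.830×10^-8 / 2.390² = 392.1 N
Factor of safety n = P_cr / P = 0.39210 / 0.204 = 1.92

n ≈ 1.92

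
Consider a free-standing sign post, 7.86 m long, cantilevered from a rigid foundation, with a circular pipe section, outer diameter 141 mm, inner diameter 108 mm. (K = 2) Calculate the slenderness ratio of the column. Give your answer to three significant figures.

λ ≈ 354

d_o = 141 mm, d_i = 108 mm
I = π(d_o⁴ − d_i⁴)/64 = π(141⁴ − 108.0⁴)/64 = 1.272×10^7 mm⁴
A = 6.454×10^3 mm²;  r_min = √(I/A) = √(1.272×10^7/6.454×10^3) = 44.40 mm
L_e = K·L = 2 × 7.86 m = 15.72 m = 15720 mm
λ = L_e / r_min = 15720 / 44.40 = 354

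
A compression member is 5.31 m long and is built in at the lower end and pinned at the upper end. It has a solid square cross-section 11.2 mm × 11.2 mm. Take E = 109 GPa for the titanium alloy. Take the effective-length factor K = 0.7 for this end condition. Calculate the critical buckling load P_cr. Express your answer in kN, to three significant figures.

I = a⁴/12 = 11.2⁴/12 = 1.311×10^3 mm⁴
I = 1.311×10^3 mm⁴ = 1.311×10^-9 m⁴
Effective length L_e = K·L = 0.7 × 5.31 = 3.717 m
P_cr = π²EI / L_e² = π² × 109×10⁹ × 1.311×10^-9 / 3.717² = 102.1 N

P_cr ≈ 0.102 kN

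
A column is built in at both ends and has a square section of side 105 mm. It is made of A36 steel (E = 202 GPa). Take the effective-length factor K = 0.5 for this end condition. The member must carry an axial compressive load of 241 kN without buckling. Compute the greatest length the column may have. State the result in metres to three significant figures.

I = a⁴/12 = 105⁴/12 = 1.013×10^7 mm⁴
I = 1.013×10^-5 m⁴
At the buckling limit P_cr = P = 2.410×10^5 N
From P_cr = π²EI/(K·L)²:  L = (1/K)·√(π²EI/P_cr) = (1/0.5)·√(π²×2.02×10^11×1.013×10^-5/2.410×10^5)
L = 18.3 m

L_max ≈ 18.3 m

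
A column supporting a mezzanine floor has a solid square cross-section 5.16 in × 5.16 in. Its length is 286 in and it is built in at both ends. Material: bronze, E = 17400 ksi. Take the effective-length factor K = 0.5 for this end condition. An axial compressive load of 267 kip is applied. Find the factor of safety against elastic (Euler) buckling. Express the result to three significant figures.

n ≈ 1.86

I = a⁴/12 = 5.16⁴/12 = 59.08 in⁴
Effective length L_e = K·L = 0.5 × 286 = 143.0 in
P_cr = π²EI / L_e² = π² × 17400×10³ × 59.08 / 143.0² = 4.961×10^5 lb
Factor of safety n = P_cr / P = 496.13 / 267 = 1.86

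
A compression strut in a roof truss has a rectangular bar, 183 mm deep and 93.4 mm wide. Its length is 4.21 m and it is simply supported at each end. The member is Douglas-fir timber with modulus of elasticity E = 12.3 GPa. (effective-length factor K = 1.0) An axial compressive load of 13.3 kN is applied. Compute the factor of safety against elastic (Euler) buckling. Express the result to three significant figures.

n ≈ 6.40

Buckling occurs about the weak axis: I_min = h·b³/12 with b = 93.4 mm (the shorter side).
I_min = 183×93.4³/12 = 1.243×10^7 mm⁴
I = 1.243×10^7 mm⁴ = 1.243×10^-5 m⁴
Effective length L_e = K·L = 1 × 4.21 = 4.210 m
P_cr = π²EI / L_e² = π² × 12.3×10⁹ × 1.243×10^-5 / 4.210² = 8.510×10^4 N
Factor of safety n = P_cr / P = 85.104 / 13.3 = 6.40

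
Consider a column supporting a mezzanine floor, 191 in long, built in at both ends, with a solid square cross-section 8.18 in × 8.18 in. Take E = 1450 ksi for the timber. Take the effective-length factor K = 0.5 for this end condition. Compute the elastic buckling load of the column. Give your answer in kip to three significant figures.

P_cr ≈ 585 kip

I = a⁴/12 = 8.18⁴/12 = 373.1 in⁴
Effective length L_e = K·L = 0.5 × 191 = 95.50 in
P_cr = π²EI / L_e² = π² × 1450×10³ × 373.1 / 95.50² = 5.855×10^5 lb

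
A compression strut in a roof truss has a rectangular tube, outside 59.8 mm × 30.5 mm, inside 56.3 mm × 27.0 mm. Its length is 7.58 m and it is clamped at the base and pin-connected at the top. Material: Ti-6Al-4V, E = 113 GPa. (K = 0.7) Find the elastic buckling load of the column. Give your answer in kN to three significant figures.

Weak-axis I_min = (h_o·b_o³ − h_i·b_i³)/12 with b_o = 30.5, b_i = 27.00 mm (shorter outer/inner sides).
I_min = (59.8×30.5³ − 56.30×27.00³)/12 = 4.904×10^4 mm⁴
I = 4.904×10^4 mm⁴ = 4.904×10^-8 m⁴
Effective length L_e = K·L = 0.7 × 7.58 = 5.306 m
P_cr = π²EI / L_e² = π² × 113×10⁹ × 4.904×10^-8 / 5.306² = 1.943×10^3 N

P_cr ≈ 1.94 kN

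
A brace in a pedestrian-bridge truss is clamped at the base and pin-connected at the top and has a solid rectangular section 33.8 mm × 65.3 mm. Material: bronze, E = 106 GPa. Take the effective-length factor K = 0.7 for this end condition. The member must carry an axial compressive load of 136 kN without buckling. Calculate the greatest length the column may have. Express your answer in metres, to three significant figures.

Buckling occurs about the weak axis: I_min = h·b³/12 with b = 33.8 mm (the shorter side).
I_min = 65.3×33.8³/12 = 2.101×10^5 mm⁴
I = 2.101×10^-7 m⁴
At the buckling limit P_cr = P = 1.360×10^5 N
From P_cr = π²EI/(K·L)²:  L = (1/K)·√(π²EI/P_cr) = (1/0.7)·√(π²×1.06×10^11×2.101×10^-7/1.360×10^5)
L = 1.82 m

L_max ≈ 1.82 m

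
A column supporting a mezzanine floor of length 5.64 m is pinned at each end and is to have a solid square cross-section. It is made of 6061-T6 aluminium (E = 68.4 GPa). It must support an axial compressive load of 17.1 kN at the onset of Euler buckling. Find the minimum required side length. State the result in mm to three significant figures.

L_e = K·L = 1 × 5.64 = 5.640 m
Required I = P_cr·L_e²/(π²E) = 1.710×10^4 × 5.640² / (π² × 6.84×10^10) = 8.057×10^-7 m⁴
I_req = 8.057×10^5 mm⁴
Solid square: I = a⁴/12  ⇒  a = (12I)^(1/4) = (12×8.057×10^5)^(1/4) = 55.8 mm

a ≈ 55.8 mm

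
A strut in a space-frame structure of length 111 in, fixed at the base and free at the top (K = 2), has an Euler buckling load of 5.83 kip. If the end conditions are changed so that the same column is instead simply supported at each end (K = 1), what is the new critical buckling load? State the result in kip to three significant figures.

P_cr ≈ 23.3 kip

P_cr ∝ 1/K², so P_cr,new = P_cr,old × (K_old/K_new)² = 5.83 × (2/1)²
= 5.83 × 4.000 = 23.3 kip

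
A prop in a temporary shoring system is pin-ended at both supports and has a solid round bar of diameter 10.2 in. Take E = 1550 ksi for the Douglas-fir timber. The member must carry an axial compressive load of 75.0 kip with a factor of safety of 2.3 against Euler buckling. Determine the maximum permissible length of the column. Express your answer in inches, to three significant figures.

I = πd⁴/64 = π×10.2⁴/64 = 531.3 in⁴
Required critical load P_cr = n·P = 2.3 × 75.0 = 172.5 kip = 1.725×10^5 lb
From P_cr = π²EI/(K·L)²:  L = (1/K)·√(π²EI/P_cr) = (1/1)·√(π²×1.55×10^6×531.3/1.725×10^5)
L = 217 in

L_max ≈ 217 in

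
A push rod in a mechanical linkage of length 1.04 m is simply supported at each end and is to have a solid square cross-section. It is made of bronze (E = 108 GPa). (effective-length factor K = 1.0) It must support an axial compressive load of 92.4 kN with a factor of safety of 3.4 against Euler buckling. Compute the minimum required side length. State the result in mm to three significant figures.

Required P_cr = n·P = 3.4 × 92.4 = 314.2 kN
L_e = K·L = 1 × 1.04 = 1.040 m
Required I = P_cr·L_e²/(π²E) = 3.142×10^5 × 1.040² / (π² × 1.08×10^11) = 3.188×10^-7 m⁴
I_req = 3.188×10^5 mm⁴
Solid square: I = a⁴/12  ⇒  a = (12I)^(1/4) = (12×3.188×10^5)^(1/4) = 44.2 mm

a ≈ 44.2 mm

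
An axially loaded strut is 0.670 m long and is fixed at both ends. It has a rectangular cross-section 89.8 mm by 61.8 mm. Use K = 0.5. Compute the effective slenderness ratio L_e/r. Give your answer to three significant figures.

λ ≈ 18.8

For a rectangle r_min = b/√12 = 61.8/√12 = 17.84 mm
L_e = K·L = 0.5 × 0.670 m = 0.3350 m = 335.00 mm
λ = L_e / r_min = 335.00 / 17.84 = 18.8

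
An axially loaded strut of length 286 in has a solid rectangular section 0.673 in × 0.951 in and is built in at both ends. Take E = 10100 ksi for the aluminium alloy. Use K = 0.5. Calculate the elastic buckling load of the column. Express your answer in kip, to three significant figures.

P_cr ≈ 0.118 kip

Buckling occurs about the weak axis: I_min = h·b³/12 with b = 0.673 in (the shorter side).
I_min = 0.951×0.673³/12 = 2.416×10^-2 in⁴
Effective length L_e = K·L = 0.5 × 286 = 143.0 in
P_cr = π²EI / L_e² = π² × 10100×10³ × 2.416×10^-2 / 143.0² = 117.8 lb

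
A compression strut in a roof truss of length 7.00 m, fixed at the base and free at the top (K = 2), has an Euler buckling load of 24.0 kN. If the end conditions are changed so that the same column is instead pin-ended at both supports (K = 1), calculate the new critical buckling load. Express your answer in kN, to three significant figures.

P_cr ∝ 1/K², so P_cr,new = P_cr,old × (K_old/K_new)² = 24.0 × (2/1)²
= 24.0 × 4.000 = 96.0 kN

P_cr ≈ 96.0 kN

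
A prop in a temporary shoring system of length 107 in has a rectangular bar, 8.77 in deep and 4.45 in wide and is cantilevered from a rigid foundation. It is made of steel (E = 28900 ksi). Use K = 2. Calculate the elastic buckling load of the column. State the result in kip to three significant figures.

Buckling occurs about the weak axis: I_min = h·b³/12 with b = 4.45 in (the shorter side).
I_min = 8.77×4.45³/12 = 64.40 in⁴
Effective length L_e = K·L = 2 × 107 = 214.0 in
P_cr = π²EI / L_e² = π² × 28900×10³ × 64.40 / 214.0² = 4.011×10^5 lb

P_cr ≈ 401 kip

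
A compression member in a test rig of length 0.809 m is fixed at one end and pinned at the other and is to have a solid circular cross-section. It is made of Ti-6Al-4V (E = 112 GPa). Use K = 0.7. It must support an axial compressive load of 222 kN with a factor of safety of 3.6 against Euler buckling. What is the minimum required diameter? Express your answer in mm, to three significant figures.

d ≈ 46.6 mm

Required P_cr = n·P = 3.6 × 222 = 799.2 kN
L_e = K·L = 0.7 × 0.809 = 0.5663 m
Required I = P_cr·L_e²/(π²E) = 7.992×10^5 × 0.5663² / (π² × 1.12×10^11) = 2.319×10^-7 m⁴
I_req = 2.319×10^5 mm⁴
Solid circle: I = πd⁴/64  ⇒  d = (64I/π)^(1/4) = (64×2.319×10^5/π)^(1/4) = 46.6 mm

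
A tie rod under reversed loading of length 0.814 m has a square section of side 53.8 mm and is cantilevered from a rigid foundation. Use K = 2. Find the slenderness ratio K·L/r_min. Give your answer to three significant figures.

λ ≈ 105

I = a⁴/12 = 53.8⁴/12 = 6.981×10^5 mm⁴
A = 2.894×10^3 mm²;  r_min = √(I/A) = √(6.981×10^5/2.894×10^3) = 15.53 mm
L_e = K·L = 2 × 0.814 m = 1.628 m = 1628.0 mm
λ = L_e / r_min = 1628.0 / 15.53 = 105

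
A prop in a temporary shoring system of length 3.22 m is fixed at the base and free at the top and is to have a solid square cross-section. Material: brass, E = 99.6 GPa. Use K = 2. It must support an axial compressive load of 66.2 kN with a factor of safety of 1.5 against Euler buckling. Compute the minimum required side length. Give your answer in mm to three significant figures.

a ≈ 84.2 mm

Required P_cr = n·P = 1.5 × 66.2 = 99.30 kN
L_e = K·L = 2 × 3.22 = 6.440 m
Required I = P_cr·L_e²/(π²E) = 9.930×10^4 × 6.440² / (π² × 9.96×10^10) = 4.189×10^-6 m⁴
I_req = 4.189×10^6 mm⁴
Solid square: I = a⁴/12  ⇒  a = (12I)^(1/4) = (12×4.189×10^6)^(1/4) = 84.2 mm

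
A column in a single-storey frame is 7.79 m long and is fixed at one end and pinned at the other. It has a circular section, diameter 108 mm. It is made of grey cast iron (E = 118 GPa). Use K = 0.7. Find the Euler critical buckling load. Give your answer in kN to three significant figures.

I = πd⁴/64 = π×108⁴/64 = 6.678×10^6 mm⁴
I = 6.678×10^6 mm⁴ = 6.678×10^-6 m⁴
Effective length L_e = K·L = 0.7 × 7.79 = 5.453 m
P_cr = π²EI / L_e² = π² × 118×10⁹ × 6.678×10^-6 / 5.453² = 2.616×10^5 N

P_cr ≈ 262 kN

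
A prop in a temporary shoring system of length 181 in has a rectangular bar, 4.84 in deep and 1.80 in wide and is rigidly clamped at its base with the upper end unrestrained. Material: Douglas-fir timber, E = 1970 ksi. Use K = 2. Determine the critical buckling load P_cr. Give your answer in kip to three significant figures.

Buckling occurs about the weak axis: I_min = h·b³/12 with b = 1.80 in (the shorter side).
I_min = 4.84×1.80³/12 = 2.352 in⁴
Effective length L_e = K·L = 2 × 181 = 362.0 in
P_cr = π²EI / L_e² = π² × 1970×10³ × 2.352 / 362.0² = 349.0 lb

P_cr ≈ 0.349 kip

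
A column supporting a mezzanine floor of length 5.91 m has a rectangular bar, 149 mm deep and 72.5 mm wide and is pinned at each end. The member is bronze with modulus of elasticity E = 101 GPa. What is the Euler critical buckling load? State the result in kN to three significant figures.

Buckling occurs about the weak axis: I_min = h·b³/12 with b = 72.5 mm (the shorter side).
I_min = 149×72.5³/12 = 4.732×10^6 mm⁴
I = 4.732×10^6 mm⁴ = 4.732×10^-6 m⁴
Effective length L_e = K·L = 1 × 5.91 = 5.910 m
P_cr = π²EI / L_e² = π² × 101×10⁹ × 4.732×10^-6 / 5.910² = 1.350×10^5 N

P_cr ≈ 135 kN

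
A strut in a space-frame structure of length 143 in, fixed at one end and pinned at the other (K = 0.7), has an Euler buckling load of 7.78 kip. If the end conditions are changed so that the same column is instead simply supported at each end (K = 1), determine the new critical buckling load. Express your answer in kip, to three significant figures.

P_cr ≈ 3.81 kip

P_cr ∝ 1/K², so P_cr,new = P_cr,old × (K_old/K_new)² = 7.78 × (0.7/1)²
= 7.78 × 0.4900 = 3.81 kip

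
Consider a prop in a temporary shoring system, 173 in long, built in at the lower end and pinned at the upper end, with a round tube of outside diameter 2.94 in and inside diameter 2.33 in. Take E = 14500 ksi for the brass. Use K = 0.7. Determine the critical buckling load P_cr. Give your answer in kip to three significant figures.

P_cr ≈ 21.7 kip

d_o = 2.94 in, d_i = 2.33 in
I = π(d_o⁴ − d_i⁴)/64 = π(2.94⁴ − 2.330⁴)/64 = 2.221 in⁴
Effective length L_e = K·L = 0.7 × 173 = 121.1 in
P_cr = π²EI / L_e² = π² × 14500×10³ × 2.221 / 121.1² = 2.167×10^4 lb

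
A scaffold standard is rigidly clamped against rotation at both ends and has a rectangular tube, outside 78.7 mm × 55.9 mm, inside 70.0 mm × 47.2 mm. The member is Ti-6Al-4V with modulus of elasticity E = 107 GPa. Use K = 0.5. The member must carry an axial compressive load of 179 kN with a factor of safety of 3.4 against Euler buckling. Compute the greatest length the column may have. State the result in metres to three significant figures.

Weak-axis I_min = (h_o·b_o³ − h_i·b_i³)/12 with b_o = 55.9, b_i = 47.20 mm (shorter outer/inner sides).
I_min = (78.7×55.9³ − 70.00×47.20³)/12 = 5.322×10^5 mm⁴
I = 5.322×10^-7 m⁴
Required critical load P_cr = n·P = 3.4 × 179 = 608.6 kN = 6.086×10^5 N
From P_cr = π²EI/(K·L)²:  L = (1/K)·√(π²EI/P_cr) = (1/0.5)·√(π²×1.07×10^11×5.322×10^-7/6.086×10^5)
L = 1.92 m

L_max ≈ 1.92 m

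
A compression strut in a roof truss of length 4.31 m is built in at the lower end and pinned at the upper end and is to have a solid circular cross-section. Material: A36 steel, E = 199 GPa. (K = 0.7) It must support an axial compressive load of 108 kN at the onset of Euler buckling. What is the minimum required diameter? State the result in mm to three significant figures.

L_e = K·L = 0.7 × 4.31 = 3.017 m
Required I = P_cr·L_e²/(π²E) = 1.080×10^5 × 3.017² / (π² × 1.99×10^11) = 5.005×10^-7 m⁴
I_req = 5.005×10^5 mm⁴
Solid circle: I = πd⁴/64  ⇒  d = (64I/π)^(1/4) = (64×5.005×10^5/π)^(1/4) = 56.5 mm

d ≈ 56.5 mm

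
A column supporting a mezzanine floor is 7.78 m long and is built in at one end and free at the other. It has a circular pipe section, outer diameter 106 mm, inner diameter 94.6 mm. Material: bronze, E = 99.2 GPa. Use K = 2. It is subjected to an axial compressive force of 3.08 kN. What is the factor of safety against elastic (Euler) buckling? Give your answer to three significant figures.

n ≈ 2.97

d_o = 106 mm, d_i = 94.6 mm
I = π(d_o⁴ − d_i⁴)/64 = π(106⁴ − 94.60⁴)/64 = 2.266×10^6 mm⁴
I = 2.266×10^6 mm⁴ = 2.266×10^-6 m⁴
Effective length L_e = K·L = 2 × 7.78 = 15.56 m
P_cr = π²EI / L_e² = π² × 99.2×10⁹ × 2.266×10^-6 / 15.56² = 9.163×10^3 N
Factor of safety n = P_cr / P = 9.1628 / 3.08 = 2.97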